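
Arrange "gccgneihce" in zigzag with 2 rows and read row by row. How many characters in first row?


Zigzag "gccgneihce" into 2 rows:
Placing characters:
  'g' => row 0
  'c' => row 1
  'c' => row 0
  'g' => row 1
  'n' => row 0
  'e' => row 1
  'i' => row 0
  'h' => row 1
  'c' => row 0
  'e' => row 1
Rows:
  Row 0: "gcnic"
  Row 1: "cgehe"
First row length: 5

5


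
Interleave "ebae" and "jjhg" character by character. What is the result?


Interleaving "ebae" and "jjhg":
  Position 0: 'e' from first, 'j' from second => "ej"
  Position 1: 'b' from first, 'j' from second => "bj"
  Position 2: 'a' from first, 'h' from second => "ah"
  Position 3: 'e' from first, 'g' from second => "eg"
Result: ejbjaheg

ejbjaheg


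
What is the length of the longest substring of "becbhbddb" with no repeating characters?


Input: "becbhbddb"
Sliding window (track last position of each char):
  Position 0 ('b'): window [0,0] length 1 -- new best
  Position 1 ('e'): window [0,1] length 2 -- new best
  Position 2 ('c'): window [0,2] length 3 -- new best
  Position 3 ('b'): repeat (last at 0), move window start to 1
  Position 3 ('b'): window [1,3] length 3
  Position 4 ('h'): window [1,4] length 4 -- new best
  Position 5 ('b'): repeat (last at 3), move window start to 4
  Position 5 ('b'): window [4,5] length 2
  Position 6 ('d'): window [4,6] length 3
  Position 7 ('d'): repeat (last at 6), move window start to 7
  Position 7 ('d'): window [7,7] length 1
  Position 8 ('b'): window [7,8] length 2
Longest substring with no repeats: "ecbh" with length 4

4


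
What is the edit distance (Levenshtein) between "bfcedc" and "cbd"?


Computing edit distance: "bfcedc" -> "cbd"
DP table:
           c    b    d
      0    1    2    3
  b   1    1    1    2
  f   2    2    2    2
  c   3    2    3    3
  e   4    3    3    4
  d   5    4    4    3
  c   6    5    5    4
Edit distance = dp[6][3] = 4

4


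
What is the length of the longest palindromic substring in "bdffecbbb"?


Input: "bdffecbbb"
Checking substrings for palindromes:
  [6:9] "bbb" (len 3) => palindrome
  [2:4] "ff" (len 2) => palindrome
  [6:8] "bb" (len 2) => palindrome
  [7:9] "bb" (len 2) => palindrome
Longest palindromic substring: "bbb" with length 3

3


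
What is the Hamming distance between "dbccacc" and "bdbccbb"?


Comparing "dbccacc" and "bdbccbb" position by position:
  Position 0: 'd' vs 'b' => differ
  Position 1: 'b' vs 'd' => differ
  Position 2: 'c' vs 'b' => differ
  Position 3: 'c' vs 'c' => same
  Position 4: 'a' vs 'c' => differ
  Position 5: 'c' vs 'b' => differ
  Position 6: 'c' vs 'b' => differ
Total differences (Hamming distance): 6

6


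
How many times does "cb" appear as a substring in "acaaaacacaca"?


Searching for "cb" in "acaaaacacaca"
Scanning each position:
  Position 0: "ac" => no
  Position 1: "ca" => no
  Position 2: "aa" => no
  Position 3: "aa" => no
  Position 4: "aa" => no
  Position 5: "ac" => no
  Position 6: "ca" => no
  Position 7: "ac" => no
  Position 8: "ca" => no
  Position 9: "ac" => no
  Position 10: "ca" => no
Total occurrences: 0

0


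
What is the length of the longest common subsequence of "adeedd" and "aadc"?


LCS of "adeedd" and "aadc"
DP table:
           a    a    d    c
      0    0    0    0    0
  a   0    1    1    1    1
  d   0    1    1    2    2
  e   0    1    1    2    2
  e   0    1    1    2    2
  d   0    1    1    2    2
  d   0    1    1    2    2
LCS length = dp[6][4] = 2

2


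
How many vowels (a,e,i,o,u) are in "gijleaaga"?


Input: gijleaaga
Checking each character:
  'g' at position 0: consonant
  'i' at position 1: vowel (running total: 1)
  'j' at position 2: consonant
  'l' at position 3: consonant
  'e' at position 4: vowel (running total: 2)
  'a' at position 5: vowel (running total: 3)
  'a' at position 6: vowel (running total: 4)
  'g' at position 7: consonant
  'a' at position 8: vowel (running total: 5)
Total vowels: 5

5


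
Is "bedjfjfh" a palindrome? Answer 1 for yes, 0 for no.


Input: bedjfjfh
Reversed: hfjfjdeb
  Compare pos 0 ('b') with pos 7 ('h'): MISMATCH
  Compare pos 1 ('e') with pos 6 ('f'): MISMATCH
  Compare pos 2 ('d') with pos 5 ('j'): MISMATCH
  Compare pos 3 ('j') with pos 4 ('f'): MISMATCH
Result: not a palindrome

0


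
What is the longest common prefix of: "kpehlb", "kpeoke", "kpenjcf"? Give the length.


Words: kpehlb, kpeoke, kpenjcf
  Position 0: all 'k' => match
  Position 1: all 'p' => match
  Position 2: all 'e' => match
  Position 3: ('h', 'o', 'n') => mismatch, stop
LCP = "kpe" (length 3)

3


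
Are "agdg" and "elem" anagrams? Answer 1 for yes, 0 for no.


Strings: "agdg", "elem"
Sorted first:  adgg
Sorted second: eelm
Differ at position 0: 'a' vs 'e' => not anagrams

0


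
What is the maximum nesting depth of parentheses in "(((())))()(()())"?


Input: "(((())))()(()())"
Tracking depth:
  Position 0 '(': depth becomes 1
  Position 1 '(': depth becomes 2
  Position 2 '(': depth becomes 3
  Position 3 '(': depth becomes 4
  Position 4 ')': depth becomes 3
  Position 5 ')': depth becomes 2
  Position 6 ')': depth becomes 1
  Position 7 ')': depth becomes 0
  Position 8 '(': depth becomes 1
  Position 9 ')': depth becomes 0
  Position 10 '(': depth becomes 1
  Position 11 '(': depth becomes 2
  Position 12 ')': depth becomes 1
  Position 13 '(': depth becomes 2
  Position 14 ')': depth becomes 1
  Position 15 ')': depth becomes 0
Maximum depth reached: 4

4


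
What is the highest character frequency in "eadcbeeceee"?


Input: eadcbeeceee
Character counts:
  'a': 1
  'b': 1
  'c': 2
  'd': 1
  'e': 6
Maximum frequency: 6

6


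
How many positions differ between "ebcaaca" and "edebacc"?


Comparing "ebcaaca" and "edebacc" position by position:
  Position 0: 'e' vs 'e' => same
  Position 1: 'b' vs 'd' => DIFFER
  Position 2: 'c' vs 'e' => DIFFER
  Position 3: 'a' vs 'b' => DIFFER
  Position 4: 'a' vs 'a' => same
  Position 5: 'c' vs 'c' => same
  Position 6: 'a' vs 'c' => DIFFER
Positions that differ: 4

4


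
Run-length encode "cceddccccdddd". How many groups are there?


Input: cceddccccdddd
Scanning for consecutive runs:
  Group 1: 'c' x 2 (positions 0-1)
  Group 2: 'e' x 1 (positions 2-2)
  Group 3: 'd' x 2 (positions 3-4)
  Group 4: 'c' x 4 (positions 5-8)
  Group 5: 'd' x 4 (positions 9-12)
Total groups: 5

5


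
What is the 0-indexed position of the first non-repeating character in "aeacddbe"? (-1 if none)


Input: aeacddbe
Character frequencies:
  'a': 2
  'b': 1
  'c': 1
  'd': 2
  'e': 2
Scanning left to right for freq == 1:
  Position 0 ('a'): freq=2, skip
  Position 1 ('e'): freq=2, skip
  Position 2 ('a'): freq=2, skip
  Position 3 ('c'): unique! => answer = 3

3


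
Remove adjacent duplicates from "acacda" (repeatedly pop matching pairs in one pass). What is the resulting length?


Input: acacda
Stack-based adjacent duplicate removal:
  Read 'a': push. Stack: a
  Read 'c': push. Stack: ac
  Read 'a': push. Stack: aca
  Read 'c': push. Stack: acac
  Read 'd': push. Stack: acacd
  Read 'a': push. Stack: acacda
Final stack: "acacda" (length 6)

6


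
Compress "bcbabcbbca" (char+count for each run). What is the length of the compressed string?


Input: bcbabcbbca
Runs:
  'b' x 1 => "b1"
  'c' x 1 => "c1"
  'b' x 1 => "b1"
  'a' x 1 => "a1"
  'b' x 1 => "b1"
  'c' x 1 => "c1"
  'b' x 2 => "b2"
  'c' x 1 => "c1"
  'a' x 1 => "a1"
Compressed: "b1c1b1a1b1c1b2c1a1"
Compressed length: 18

18


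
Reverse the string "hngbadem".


Input: hngbadem
Reading characters right to left:
  Position 7: 'm'
  Position 6: 'e'
  Position 5: 'd'
  Position 4: 'a'
  Position 3: 'b'
  Position 2: 'g'
  Position 1: 'n'
  Position 0: 'h'
Reversed: medabgnh

medabgnh


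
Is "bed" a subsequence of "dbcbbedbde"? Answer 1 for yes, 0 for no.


Check if "bed" is a subsequence of "dbcbbedbde"
Greedy scan:
  Position 0 ('d'): no match needed
  Position 1 ('b'): matches sub[0] = 'b'
  Position 2 ('c'): no match needed
  Position 3 ('b'): no match needed
  Position 4 ('b'): no match needed
  Position 5 ('e'): matches sub[1] = 'e'
  Position 6 ('d'): matches sub[2] = 'd'
  Position 7 ('b'): no match needed
  Position 8 ('d'): no match needed
  Position 9 ('e'): no match needed
All 3 characters matched => is a subsequence

1


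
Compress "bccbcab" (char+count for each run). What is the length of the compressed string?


Input: bccbcab
Runs:
  'b' x 1 => "b1"
  'c' x 2 => "c2"
  'b' x 1 => "b1"
  'c' x 1 => "c1"
  'a' x 1 => "a1"
  'b' x 1 => "b1"
Compressed: "b1c2b1c1a1b1"
Compressed length: 12

12


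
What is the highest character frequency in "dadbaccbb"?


Input: dadbaccbb
Character counts:
  'a': 2
  'b': 3
  'c': 2
  'd': 2
Maximum frequency: 3

3


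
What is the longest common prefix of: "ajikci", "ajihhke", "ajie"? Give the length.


Words: ajikci, ajihhke, ajie
  Position 0: all 'a' => match
  Position 1: all 'j' => match
  Position 2: all 'i' => match
  Position 3: ('k', 'h', 'e') => mismatch, stop
LCP = "aji" (length 3)

3


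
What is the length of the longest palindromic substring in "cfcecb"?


Input: "cfcecb"
Checking substrings for palindromes:
  [0:3] "cfc" (len 3) => palindrome
  [2:5] "cec" (len 3) => palindrome
Longest palindromic substring: "cfc" with length 3

3


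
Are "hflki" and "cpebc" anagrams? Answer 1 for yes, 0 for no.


Strings: "hflki", "cpebc"
Sorted first:  fhikl
Sorted second: bccep
Differ at position 0: 'f' vs 'b' => not anagrams

0


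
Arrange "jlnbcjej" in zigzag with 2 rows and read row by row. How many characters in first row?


Zigzag "jlnbcjej" into 2 rows:
Placing characters:
  'j' => row 0
  'l' => row 1
  'n' => row 0
  'b' => row 1
  'c' => row 0
  'j' => row 1
  'e' => row 0
  'j' => row 1
Rows:
  Row 0: "jnce"
  Row 1: "lbjj"
First row length: 4

4


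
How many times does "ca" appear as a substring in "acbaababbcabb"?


Searching for "ca" in "acbaababbcabb"
Scanning each position:
  Position 0: "ac" => no
  Position 1: "cb" => no
  Position 2: "ba" => no
  Position 3: "aa" => no
  Position 4: "ab" => no
  Position 5: "ba" => no
  Position 6: "ab" => no
  Position 7: "bb" => no
  Position 8: "bc" => no
  Position 9: "ca" => MATCH
  Position 10: "ab" => no
  Position 11: "bb" => no
Total occurrences: 1

1


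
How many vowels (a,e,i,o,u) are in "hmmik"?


Input: hmmik
Checking each character:
  'h' at position 0: consonant
  'm' at position 1: consonant
  'm' at position 2: consonant
  'i' at position 3: vowel (running total: 1)
  'k' at position 4: consonant
Total vowels: 1

1


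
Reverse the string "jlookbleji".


Input: jlookbleji
Reading characters right to left:
  Position 9: 'i'
  Position 8: 'j'
  Position 7: 'e'
  Position 6: 'l'
  Position 5: 'b'
  Position 4: 'k'
  Position 3: 'o'
  Position 2: 'o'
  Position 1: 'l'
  Position 0: 'j'
Reversed: ijelbkoolj

ijelbkoolj


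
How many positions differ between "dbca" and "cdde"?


Comparing "dbca" and "cdde" position by position:
  Position 0: 'd' vs 'c' => DIFFER
  Position 1: 'b' vs 'd' => DIFFER
  Position 2: 'c' vs 'd' => DIFFER
  Position 3: 'a' vs 'e' => DIFFER
Positions that differ: 4

4


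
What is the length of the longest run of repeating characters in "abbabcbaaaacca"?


Input: "abbabcbaaaacca"
Scanning for longest run:
  Position 1 ('b'): new char, reset run to 1
  Position 2 ('b'): continues run of 'b', length=2
  Position 3 ('a'): new char, reset run to 1
  Position 4 ('b'): new char, reset run to 1
  Position 5 ('c'): new char, reset run to 1
  Position 6 ('b'): new char, reset run to 1
  Position 7 ('a'): new char, reset run to 1
  Position 8 ('a'): continues run of 'a', length=2
  Position 9 ('a'): continues run of 'a', length=3
  Position 10 ('a'): continues run of 'a', length=4
  Position 11 ('c'): new char, reset run to 1
  Position 12 ('c'): continues run of 'c', length=2
  Position 13 ('a'): new char, reset run to 1
Longest run: 'a' with length 4

4


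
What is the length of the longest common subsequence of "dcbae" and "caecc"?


LCS of "dcbae" and "caecc"
DP table:
           c    a    e    c    c
      0    0    0    0    0    0
  d   0    0    0    0    0    0
  c   0    1    1    1    1    1
  b   0    1    1    1    1    1
  a   0    1    2    2    2    2
  e   0    1    2    3    3    3
LCS length = dp[5][5] = 3

3


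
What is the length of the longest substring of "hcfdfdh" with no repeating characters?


Input: "hcfdfdh"
Sliding window (track last position of each char):
  Position 0 ('h'): window [0,0] length 1 -- new best
  Position 1 ('c'): window [0,1] length 2 -- new best
  Position 2 ('f'): window [0,2] length 3 -- new best
  Position 3 ('d'): window [0,3] length 4 -- new best
  Position 4 ('f'): repeat (last at 2), move window start to 3
  Position 4 ('f'): window [3,4] length 2
  Position 5 ('d'): repeat (last at 3), move window start to 4
  Position 5 ('d'): window [4,5] length 2
  Position 6 ('h'): window [4,6] length 3
Longest substring with no repeats: "hcfd" with length 4

4


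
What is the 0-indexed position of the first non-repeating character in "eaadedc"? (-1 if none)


Input: eaadedc
Character frequencies:
  'a': 2
  'c': 1
  'd': 2
  'e': 2
Scanning left to right for freq == 1:
  Position 0 ('e'): freq=2, skip
  Position 1 ('a'): freq=2, skip
  Position 2 ('a'): freq=2, skip
  Position 3 ('d'): freq=2, skip
  Position 4 ('e'): freq=2, skip
  Position 5 ('d'): freq=2, skip
  Position 6 ('c'): unique! => answer = 6

6


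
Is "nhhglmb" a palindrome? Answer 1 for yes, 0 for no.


Input: nhhglmb
Reversed: bmlghhn
  Compare pos 0 ('n') with pos 6 ('b'): MISMATCH
  Compare pos 1 ('h') with pos 5 ('m'): MISMATCH
  Compare pos 2 ('h') with pos 4 ('l'): MISMATCH
Result: not a palindrome

0


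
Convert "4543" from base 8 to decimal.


Input: "4543" in base 8
Positional expansion:
  Digit '4' (value 4) x 8^3 = 2048
  Digit '5' (value 5) x 8^2 = 320
  Digit '4' (value 4) x 8^1 = 32
  Digit '3' (value 3) x 8^0 = 3
Sum = 2403

2403


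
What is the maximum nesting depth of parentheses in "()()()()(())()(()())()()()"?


Input: "()()()()(())()(()())()()()"
Tracking depth:
  Position 0 '(': depth becomes 1
  Position 1 ')': depth becomes 0
  Position 2 '(': depth becomes 1
  Position 3 ')': depth becomes 0
  Position 4 '(': depth becomes 1
  Position 5 ')': depth becomes 0
  Position 6 '(': depth becomes 1
  Position 7 ')': depth becomes 0
  Position 8 '(': depth becomes 1
  Position 9 '(': depth becomes 2
  Position 10 ')': depth becomes 1
  Position 11 ')': depth becomes 0
  Position 12 '(': depth becomes 1
  Position 13 ')': depth becomes 0
  Position 14 '(': depth becomes 1
  Position 15 '(': depth becomes 2
  Position 16 ')': depth becomes 1
  Position 17 '(': depth becomes 2
  Position 18 ')': depth becomes 1
  Position 19 ')': depth becomes 0
  Position 20 '(': depth becomes 1
  Position 21 ')': depth becomes 0
  Position 22 '(': depth becomes 1
  Position 23 ')': depth becomes 0
  Position 24 '(': depth becomes 1
  Position 25 ')': depth becomes 0
Maximum depth reached: 2

2


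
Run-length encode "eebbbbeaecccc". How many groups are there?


Input: eebbbbeaecccc
Scanning for consecutive runs:
  Group 1: 'e' x 2 (positions 0-1)
  Group 2: 'b' x 4 (positions 2-5)
  Group 3: 'e' x 1 (positions 6-6)
  Group 4: 'a' x 1 (positions 7-7)
  Group 5: 'e' x 1 (positions 8-8)
  Group 6: 'c' x 4 (positions 9-12)
Total groups: 6

6


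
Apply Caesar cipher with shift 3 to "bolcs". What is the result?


Caesar cipher: shift "bolcs" by 3
  'b' (pos 1) + 3 = pos 4 = 'e'
  'o' (pos 14) + 3 = pos 17 = 'r'
  'l' (pos 11) + 3 = pos 14 = 'o'
  'c' (pos 2) + 3 = pos 5 = 'f'
  's' (pos 18) + 3 = pos 21 = 'v'
Result: erofv

erofv


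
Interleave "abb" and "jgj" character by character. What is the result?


Interleaving "abb" and "jgj":
  Position 0: 'a' from first, 'j' from second => "aj"
  Position 1: 'b' from first, 'g' from second => "bg"
  Position 2: 'b' from first, 'j' from second => "bj"
Result: ajbgbj

ajbgbj


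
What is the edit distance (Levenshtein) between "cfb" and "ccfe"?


Computing edit distance: "cfb" -> "ccfe"
DP table:
           c    c    f    e
      0    1    2    3    4
  c   1    0    1    2    3
  f   2    1    1    1    2
  b   3    2    2    2    2
Edit distance = dp[3][4] = 2

2


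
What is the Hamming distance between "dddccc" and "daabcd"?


Comparing "dddccc" and "daabcd" position by position:
  Position 0: 'd' vs 'd' => same
  Position 1: 'd' vs 'a' => differ
  Position 2: 'd' vs 'a' => differ
  Position 3: 'c' vs 'b' => differ
  Position 4: 'c' vs 'c' => same
  Position 5: 'c' vs 'd' => differ
Total differences (Hamming distance): 4

4


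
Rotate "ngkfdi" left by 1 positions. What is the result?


Input: "ngkfdi", rotate left by 1
First 1 characters: "n"
Remaining characters: "gkfdi"
Concatenate remaining + first: "gkfdi" + "n" = "gkfdin"

gkfdin


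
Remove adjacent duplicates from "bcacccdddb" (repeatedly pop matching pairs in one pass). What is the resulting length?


Input: bcacccdddb
Stack-based adjacent duplicate removal:
  Read 'b': push. Stack: b
  Read 'c': push. Stack: bc
  Read 'a': push. Stack: bca
  Read 'c': push. Stack: bcac
  Read 'c': matches stack top 'c' => pop. Stack: bca
  Read 'c': push. Stack: bcac
  Read 'd': push. Stack: bcacd
  Read 'd': matches stack top 'd' => pop. Stack: bcac
  Read 'd': push. Stack: bcacd
  Read 'b': push. Stack: bcacdb
Final stack: "bcacdb" (length 6)

6


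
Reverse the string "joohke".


Input: joohke
Reading characters right to left:
  Position 5: 'e'
  Position 4: 'k'
  Position 3: 'h'
  Position 2: 'o'
  Position 1: 'o'
  Position 0: 'j'
Reversed: ekhooj

ekhooj


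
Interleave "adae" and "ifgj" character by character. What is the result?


Interleaving "adae" and "ifgj":
  Position 0: 'a' from first, 'i' from second => "ai"
  Position 1: 'd' from first, 'f' from second => "df"
  Position 2: 'a' from first, 'g' from second => "ag"
  Position 3: 'e' from first, 'j' from second => "ej"
Result: aidfagej

aidfagej


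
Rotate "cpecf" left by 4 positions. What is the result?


Input: "cpecf", rotate left by 4
First 4 characters: "cpec"
Remaining characters: "f"
Concatenate remaining + first: "f" + "cpec" = "fcpec"

fcpec


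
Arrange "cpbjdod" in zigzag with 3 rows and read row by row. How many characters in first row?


Zigzag "cpbjdod" into 3 rows:
Placing characters:
  'c' => row 0
  'p' => row 1
  'b' => row 2
  'j' => row 1
  'd' => row 0
  'o' => row 1
  'd' => row 2
Rows:
  Row 0: "cd"
  Row 1: "pjo"
  Row 2: "bd"
First row length: 2

2


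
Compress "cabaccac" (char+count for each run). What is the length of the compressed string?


Input: cabaccac
Runs:
  'c' x 1 => "c1"
  'a' x 1 => "a1"
  'b' x 1 => "b1"
  'a' x 1 => "a1"
  'c' x 2 => "c2"
  'a' x 1 => "a1"
  'c' x 1 => "c1"
Compressed: "c1a1b1a1c2a1c1"
Compressed length: 14

14


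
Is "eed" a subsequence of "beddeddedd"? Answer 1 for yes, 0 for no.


Check if "eed" is a subsequence of "beddeddedd"
Greedy scan:
  Position 0 ('b'): no match needed
  Position 1 ('e'): matches sub[0] = 'e'
  Position 2 ('d'): no match needed
  Position 3 ('d'): no match needed
  Position 4 ('e'): matches sub[1] = 'e'
  Position 5 ('d'): matches sub[2] = 'd'
  Position 6 ('d'): no match needed
  Position 7 ('e'): no match needed
  Position 8 ('d'): no match needed
  Position 9 ('d'): no match needed
All 3 characters matched => is a subsequence

1


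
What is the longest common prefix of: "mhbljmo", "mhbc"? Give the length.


Words: mhbljmo, mhbc
  Position 0: all 'm' => match
  Position 1: all 'h' => match
  Position 2: all 'b' => match
  Position 3: ('l', 'c') => mismatch, stop
LCP = "mhb" (length 3)

3


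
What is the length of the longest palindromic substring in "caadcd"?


Input: "caadcd"
Checking substrings for palindromes:
  [3:6] "dcd" (len 3) => palindrome
  [1:3] "aa" (len 2) => palindrome
Longest palindromic substring: "dcd" with length 3

3


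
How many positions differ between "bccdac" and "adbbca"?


Comparing "bccdac" and "adbbca" position by position:
  Position 0: 'b' vs 'a' => DIFFER
  Position 1: 'c' vs 'd' => DIFFER
  Position 2: 'c' vs 'b' => DIFFER
  Position 3: 'd' vs 'b' => DIFFER
  Position 4: 'a' vs 'c' => DIFFER
  Position 5: 'c' vs 'a' => DIFFER
Positions that differ: 6

6


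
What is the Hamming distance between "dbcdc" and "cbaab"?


Comparing "dbcdc" and "cbaab" position by position:
  Position 0: 'd' vs 'c' => differ
  Position 1: 'b' vs 'b' => same
  Position 2: 'c' vs 'a' => differ
  Position 3: 'd' vs 'a' => differ
  Position 4: 'c' vs 'b' => differ
Total differences (Hamming distance): 4

4


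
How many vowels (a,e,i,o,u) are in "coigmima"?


Input: coigmima
Checking each character:
  'c' at position 0: consonant
  'o' at position 1: vowel (running total: 1)
  'i' at position 2: vowel (running total: 2)
  'g' at position 3: consonant
  'm' at position 4: consonant
  'i' at position 5: vowel (running total: 3)
  'm' at position 6: consonant
  'a' at position 7: vowel (running total: 4)
Total vowels: 4

4


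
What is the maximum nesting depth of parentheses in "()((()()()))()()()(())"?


Input: "()((()()()))()()()(())"
Tracking depth:
  Position 0 '(': depth becomes 1
  Position 1 ')': depth becomes 0
  Position 2 '(': depth becomes 1
  Position 3 '(': depth becomes 2
  Position 4 '(': depth becomes 3
  Position 5 ')': depth becomes 2
  Position 6 '(': depth becomes 3
  Position 7 ')': depth becomes 2
  Position 8 '(': depth becomes 3
  Position 9 ')': depth becomes 2
  Position 10 ')': depth becomes 1
  Position 11 ')': depth becomes 0
  Position 12 '(': depth becomes 1
  Position 13 ')': depth becomes 0
  Position 14 '(': depth becomes 1
  Position 15 ')': depth becomes 0
  Position 16 '(': depth becomes 1
  Position 17 ')': depth becomes 0
  Position 18 '(': depth becomes 1
  Position 19 '(': depth becomes 2
  Position 20 ')': depth becomes 1
  Position 21 ')': depth becomes 0
Maximum depth reached: 3

3


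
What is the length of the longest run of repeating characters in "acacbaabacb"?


Input: "acacbaabacb"
Scanning for longest run:
  Position 1 ('c'): new char, reset run to 1
  Position 2 ('a'): new char, reset run to 1
  Position 3 ('c'): new char, reset run to 1
  Position 4 ('b'): new char, reset run to 1
  Position 5 ('a'): new char, reset run to 1
  Position 6 ('a'): continues run of 'a', length=2
  Position 7 ('b'): new char, reset run to 1
  Position 8 ('a'): new char, reset run to 1
  Position 9 ('c'): new char, reset run to 1
  Position 10 ('b'): new char, reset run to 1
Longest run: 'a' with length 2

2


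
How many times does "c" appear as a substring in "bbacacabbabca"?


Searching for "c" in "bbacacabbabca"
Scanning each position:
  Position 0: "b" => no
  Position 1: "b" => no
  Position 2: "a" => no
  Position 3: "c" => MATCH
  Position 4: "a" => no
  Position 5: "c" => MATCH
  Position 6: "a" => no
  Position 7: "b" => no
  Position 8: "b" => no
  Position 9: "a" => no
  Position 10: "b" => no
  Position 11: "c" => MATCH
  Position 12: "a" => no
Total occurrences: 3

3


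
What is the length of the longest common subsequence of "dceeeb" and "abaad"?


LCS of "dceeeb" and "abaad"
DP table:
           a    b    a    a    d
      0    0    0    0    0    0
  d   0    0    0    0    0    1
  c   0    0    0    0    0    1
  e   0    0    0    0    0    1
  e   0    0    0    0    0    1
  e   0    0    0    0    0    1
  b   0    0    1    1    1    1
LCS length = dp[6][5] = 1

1


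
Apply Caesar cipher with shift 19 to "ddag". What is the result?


Caesar cipher: shift "ddag" by 19
  'd' (pos 3) + 19 = pos 22 = 'w'
  'd' (pos 3) + 19 = pos 22 = 'w'
  'a' (pos 0) + 19 = pos 19 = 't'
  'g' (pos 6) + 19 = pos 25 = 'z'
Result: wwtz

wwtz


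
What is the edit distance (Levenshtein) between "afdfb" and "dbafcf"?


Computing edit distance: "afdfb" -> "dbafcf"
DP table:
           d    b    a    f    c    f
      0    1    2    3    4    5    6
  a   1    1    2    2    3    4    5
  f   2    2    2    3    2    3    4
  d   3    2    3    3    3    3    4
  f   4    3    3    4    3    4    3
  b   5    4    3    4    4    4    4
Edit distance = dp[5][6] = 4

4


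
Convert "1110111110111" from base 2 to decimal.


Input: "1110111110111" in base 2
Positional expansion:
  Digit '1' (value 1) x 2^12 = 4096
  Digit '1' (value 1) x 2^11 = 2048
  Digit '1' (value 1) x 2^10 = 1024
  Digit '0' (value 0) x 2^9 = 0
  Digit '1' (value 1) x 2^8 = 256
  Digit '1' (value 1) x 2^7 = 128
  Digit '1' (value 1) x 2^6 = 64
  Digit '1' (value 1) x 2^5 = 32
  Digit '1' (value 1) x 2^4 = 16
  Digit '0' (value 0) x 2^3 = 0
  Digit '1' (value 1) x 2^2 = 4
  Digit '1' (value 1) x 2^1 = 2
  Digit '1' (value 1) x 2^0 = 1
Sum = 7671

7671


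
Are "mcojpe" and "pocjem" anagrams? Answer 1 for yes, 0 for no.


Strings: "mcojpe", "pocjem"
Sorted first:  cejmop
Sorted second: cejmop
Sorted forms match => anagrams

1


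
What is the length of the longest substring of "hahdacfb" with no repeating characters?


Input: "hahdacfb"
Sliding window (track last position of each char):
  Position 0 ('h'): window [0,0] length 1 -- new best
  Position 1 ('a'): window [0,1] length 2 -- new best
  Position 2 ('h'): repeat (last at 0), move window start to 1
  Position 2 ('h'): window [1,2] length 2
  Position 3 ('d'): window [1,3] length 3 -- new best
  Position 4 ('a'): repeat (last at 1), move window start to 2
  Position 4 ('a'): window [2,4] length 3
  Position 5 ('c'): window [2,5] length 4 -- new best
  Position 6 ('f'): window [2,6] length 5 -- new best
  Position 7 ('b'): window [2,7] length 6 -- new best
Longest substring with no repeats: "hdacfb" with length 6

6


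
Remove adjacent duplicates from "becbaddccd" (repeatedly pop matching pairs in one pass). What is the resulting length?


Input: becbaddccd
Stack-based adjacent duplicate removal:
  Read 'b': push. Stack: b
  Read 'e': push. Stack: be
  Read 'c': push. Stack: bec
  Read 'b': push. Stack: becb
  Read 'a': push. Stack: becba
  Read 'd': push. Stack: becbad
  Read 'd': matches stack top 'd' => pop. Stack: becba
  Read 'c': push. Stack: becbac
  Read 'c': matches stack top 'c' => pop. Stack: becba
  Read 'd': push. Stack: becbad
Final stack: "becbad" (length 6)

6


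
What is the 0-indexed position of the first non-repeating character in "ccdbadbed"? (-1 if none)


Input: ccdbadbed
Character frequencies:
  'a': 1
  'b': 2
  'c': 2
  'd': 3
  'e': 1
Scanning left to right for freq == 1:
  Position 0 ('c'): freq=2, skip
  Position 1 ('c'): freq=2, skip
  Position 2 ('d'): freq=3, skip
  Position 3 ('b'): freq=2, skip
  Position 4 ('a'): unique! => answer = 4

4


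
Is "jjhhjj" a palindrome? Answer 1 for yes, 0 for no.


Input: jjhhjj
Reversed: jjhhjj
  Compare pos 0 ('j') with pos 5 ('j'): match
  Compare pos 1 ('j') with pos 4 ('j'): match
  Compare pos 2 ('h') with pos 3 ('h'): match
Result: palindrome

1


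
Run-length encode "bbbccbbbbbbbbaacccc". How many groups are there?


Input: bbbccbbbbbbbbaacccc
Scanning for consecutive runs:
  Group 1: 'b' x 3 (positions 0-2)
  Group 2: 'c' x 2 (positions 3-4)
  Group 3: 'b' x 8 (positions 5-12)
  Group 4: 'a' x 2 (positions 13-14)
  Group 5: 'c' x 4 (positions 15-18)
Total groups: 5

5


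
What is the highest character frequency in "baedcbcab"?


Input: baedcbcab
Character counts:
  'a': 2
  'b': 3
  'c': 2
  'd': 1
  'e': 1
Maximum frequency: 3

3


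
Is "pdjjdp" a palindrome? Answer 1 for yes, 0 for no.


Input: pdjjdp
Reversed: pdjjdp
  Compare pos 0 ('p') with pos 5 ('p'): match
  Compare pos 1 ('d') with pos 4 ('d'): match
  Compare pos 2 ('j') with pos 3 ('j'): match
Result: palindrome

1


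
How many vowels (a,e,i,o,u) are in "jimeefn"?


Input: jimeefn
Checking each character:
  'j' at position 0: consonant
  'i' at position 1: vowel (running total: 1)
  'm' at position 2: consonant
  'e' at position 3: vowel (running total: 2)
  'e' at position 4: vowel (running total: 3)
  'f' at position 5: consonant
  'n' at position 6: consonant
Total vowels: 3

3


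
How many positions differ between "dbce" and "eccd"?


Comparing "dbce" and "eccd" position by position:
  Position 0: 'd' vs 'e' => DIFFER
  Position 1: 'b' vs 'c' => DIFFER
  Position 2: 'c' vs 'c' => same
  Position 3: 'e' vs 'd' => DIFFER
Positions that differ: 3

3


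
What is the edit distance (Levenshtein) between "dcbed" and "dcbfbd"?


Computing edit distance: "dcbed" -> "dcbfbd"
DP table:
           d    c    b    f    b    d
      0    1    2    3    4    5    6
  d   1    0    1    2    3    4    5
  c   2    1    0    1    2    3    4
  b   3    2    1    0    1    2    3
  e   4    3    2    1    1    2    3
  d   5    4    3    2    2    2    2
Edit distance = dp[5][6] = 2

2


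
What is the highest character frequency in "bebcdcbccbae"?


Input: bebcdcbccbae
Character counts:
  'a': 1
  'b': 4
  'c': 4
  'd': 1
  'e': 2
Maximum frequency: 4

4


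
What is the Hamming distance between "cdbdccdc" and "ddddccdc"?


Comparing "cdbdccdc" and "ddddccdc" position by position:
  Position 0: 'c' vs 'd' => differ
  Position 1: 'd' vs 'd' => same
  Position 2: 'b' vs 'd' => differ
  Position 3: 'd' vs 'd' => same
  Position 4: 'c' vs 'c' => same
  Position 5: 'c' vs 'c' => same
  Position 6: 'd' vs 'd' => same
  Position 7: 'c' vs 'c' => same
Total differences (Hamming distance): 2

2


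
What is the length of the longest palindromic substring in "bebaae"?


Input: "bebaae"
Checking substrings for palindromes:
  [0:3] "beb" (len 3) => palindrome
  [3:5] "aa" (len 2) => palindrome
Longest palindromic substring: "beb" with length 3

3


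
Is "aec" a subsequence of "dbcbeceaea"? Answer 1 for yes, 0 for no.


Check if "aec" is a subsequence of "dbcbeceaea"
Greedy scan:
  Position 0 ('d'): no match needed
  Position 1 ('b'): no match needed
  Position 2 ('c'): no match needed
  Position 3 ('b'): no match needed
  Position 4 ('e'): no match needed
  Position 5 ('c'): no match needed
  Position 6 ('e'): no match needed
  Position 7 ('a'): matches sub[0] = 'a'
  Position 8 ('e'): matches sub[1] = 'e'
  Position 9 ('a'): no match needed
Only matched 2/3 characters => not a subsequence

0


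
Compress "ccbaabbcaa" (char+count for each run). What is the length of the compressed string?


Input: ccbaabbcaa
Runs:
  'c' x 2 => "c2"
  'b' x 1 => "b1"
  'a' x 2 => "a2"
  'b' x 2 => "b2"
  'c' x 1 => "c1"
  'a' x 2 => "a2"
Compressed: "c2b1a2b2c1a2"
Compressed length: 12

12


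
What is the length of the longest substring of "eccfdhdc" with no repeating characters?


Input: "eccfdhdc"
Sliding window (track last position of each char):
  Position 0 ('e'): window [0,0] length 1 -- new best
  Position 1 ('c'): window [0,1] length 2 -- new best
  Position 2 ('c'): repeat (last at 1), move window start to 2
  Position 2 ('c'): window [2,2] length 1
  Position 3 ('f'): window [2,3] length 2
  Position 4 ('d'): window [2,4] length 3 -- new best
  Position 5 ('h'): window [2,5] length 4 -- new best
  Position 6 ('d'): repeat (last at 4), move window start to 5
  Position 6 ('d'): window [5,6] length 2
  Position 7 ('c'): window [5,7] length 3
Longest substring with no repeats: "cfdh" with length 4

4


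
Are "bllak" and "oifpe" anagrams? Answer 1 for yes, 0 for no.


Strings: "bllak", "oifpe"
Sorted first:  abkll
Sorted second: efiop
Differ at position 0: 'a' vs 'e' => not anagrams

0


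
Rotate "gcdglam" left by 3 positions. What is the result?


Input: "gcdglam", rotate left by 3
First 3 characters: "gcd"
Remaining characters: "glam"
Concatenate remaining + first: "glam" + "gcd" = "glamgcd"

glamgcd


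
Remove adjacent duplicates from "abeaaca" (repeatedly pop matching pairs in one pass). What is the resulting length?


Input: abeaaca
Stack-based adjacent duplicate removal:
  Read 'a': push. Stack: a
  Read 'b': push. Stack: ab
  Read 'e': push. Stack: abe
  Read 'a': push. Stack: abea
  Read 'a': matches stack top 'a' => pop. Stack: abe
  Read 'c': push. Stack: abec
  Read 'a': push. Stack: abeca
Final stack: "abeca" (length 5)

5


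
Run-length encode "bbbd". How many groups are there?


Input: bbbd
Scanning for consecutive runs:
  Group 1: 'b' x 3 (positions 0-2)
  Group 2: 'd' x 1 (positions 3-3)
Total groups: 2

2


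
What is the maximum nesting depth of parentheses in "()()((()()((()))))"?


Input: "()()((()()((()))))"
Tracking depth:
  Position 0 '(': depth becomes 1
  Position 1 ')': depth becomes 0
  Position 2 '(': depth becomes 1
  Position 3 ')': depth becomes 0
  Position 4 '(': depth becomes 1
  Position 5 '(': depth becomes 2
  Position 6 '(': depth becomes 3
  Position 7 ')': depth becomes 2
  Position 8 '(': depth becomes 3
  Position 9 ')': depth becomes 2
  Position 10 '(': depth becomes 3
  Position 11 '(': depth becomes 4
  Position 12 '(': depth becomes 5
  Position 13 ')': depth becomes 4
  Position 14 ')': depth becomes 3
  Position 15 ')': depth becomes 2
  Position 16 ')': depth becomes 1
  Position 17 ')': depth becomes 0
Maximum depth reached: 5

5


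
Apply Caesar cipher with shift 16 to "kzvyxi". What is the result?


Caesar cipher: shift "kzvyxi" by 16
  'k' (pos 10) + 16 = pos 0 = 'a'
  'z' (pos 25) + 16 = pos 15 = 'p'
  'v' (pos 21) + 16 = pos 11 = 'l'
  'y' (pos 24) + 16 = pos 14 = 'o'
  'x' (pos 23) + 16 = pos 13 = 'n'
  'i' (pos 8) + 16 = pos 24 = 'y'
Result: aplony

aplony


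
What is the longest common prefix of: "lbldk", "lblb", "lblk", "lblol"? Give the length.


Words: lbldk, lblb, lblk, lblol
  Position 0: all 'l' => match
  Position 1: all 'b' => match
  Position 2: all 'l' => match
  Position 3: ('d', 'b', 'k', 'o') => mismatch, stop
LCP = "lbl" (length 3)

3


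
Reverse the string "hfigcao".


Input: hfigcao
Reading characters right to left:
  Position 6: 'o'
  Position 5: 'a'
  Position 4: 'c'
  Position 3: 'g'
  Position 2: 'i'
  Position 1: 'f'
  Position 0: 'h'
Reversed: oacgifh

oacgifh


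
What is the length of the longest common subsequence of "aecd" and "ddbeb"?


LCS of "aecd" and "ddbeb"
DP table:
           d    d    b    e    b
      0    0    0    0    0    0
  a   0    0    0    0    0    0
  e   0    0    0    0    1    1
  c   0    0    0    0    1    1
  d   0    1    1    1    1    1
LCS length = dp[4][5] = 1

1


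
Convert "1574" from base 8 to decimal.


Input: "1574" in base 8
Positional expansion:
  Digit '1' (value 1) x 8^3 = 512
  Digit '5' (value 5) x 8^2 = 320
  Digit '7' (value 7) x 8^1 = 56
  Digit '4' (value 4) x 8^0 = 4
Sum = 892

892


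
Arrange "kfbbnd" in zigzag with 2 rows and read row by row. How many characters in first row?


Zigzag "kfbbnd" into 2 rows:
Placing characters:
  'k' => row 0
  'f' => row 1
  'b' => row 0
  'b' => row 1
  'n' => row 0
  'd' => row 1
Rows:
  Row 0: "kbn"
  Row 1: "fbd"
First row length: 3

3


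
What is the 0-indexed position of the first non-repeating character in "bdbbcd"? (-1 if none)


Input: bdbbcd
Character frequencies:
  'b': 3
  'c': 1
  'd': 2
Scanning left to right for freq == 1:
  Position 0 ('b'): freq=3, skip
  Position 1 ('d'): freq=2, skip
  Position 2 ('b'): freq=3, skip
  Position 3 ('b'): freq=3, skip
  Position 4 ('c'): unique! => answer = 4

4


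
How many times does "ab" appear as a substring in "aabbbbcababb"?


Searching for "ab" in "aabbbbcababb"
Scanning each position:
  Position 0: "aa" => no
  Position 1: "ab" => MATCH
  Position 2: "bb" => no
  Position 3: "bb" => no
  Position 4: "bb" => no
  Position 5: "bc" => no
  Position 6: "ca" => no
  Position 7: "ab" => MATCH
  Position 8: "ba" => no
  Position 9: "ab" => MATCH
  Position 10: "bb" => no
Total occurrences: 3

3


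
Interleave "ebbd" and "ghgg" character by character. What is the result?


Interleaving "ebbd" and "ghgg":
  Position 0: 'e' from first, 'g' from second => "eg"
  Position 1: 'b' from first, 'h' from second => "bh"
  Position 2: 'b' from first, 'g' from second => "bg"
  Position 3: 'd' from first, 'g' from second => "dg"
Result: egbhbgdg

egbhbgdg


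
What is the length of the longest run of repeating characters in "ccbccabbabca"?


Input: "ccbccabbabca"
Scanning for longest run:
  Position 1 ('c'): continues run of 'c', length=2
  Position 2 ('b'): new char, reset run to 1
  Position 3 ('c'): new char, reset run to 1
  Position 4 ('c'): continues run of 'c', length=2
  Position 5 ('a'): new char, reset run to 1
  Position 6 ('b'): new char, reset run to 1
  Position 7 ('b'): continues run of 'b', length=2
  Position 8 ('a'): new char, reset run to 1
  Position 9 ('b'): new char, reset run to 1
  Position 10 ('c'): new char, reset run to 1
  Position 11 ('a'): new char, reset run to 1
Longest run: 'c' with length 2

2


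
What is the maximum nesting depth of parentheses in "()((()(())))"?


Input: "()((()(())))"
Tracking depth:
  Position 0 '(': depth becomes 1
  Position 1 ')': depth becomes 0
  Position 2 '(': depth becomes 1
  Position 3 '(': depth becomes 2
  Position 4 '(': depth becomes 3
  Position 5 ')': depth becomes 2
  Position 6 '(': depth becomes 3
  Position 7 '(': depth becomes 4
  Position 8 ')': depth becomes 3
  Position 9 ')': depth becomes 2
  Position 10 ')': depth becomes 1
  Position 11 ')': depth becomes 0
Maximum depth reached: 4

4


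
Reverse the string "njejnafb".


Input: njejnafb
Reading characters right to left:
  Position 7: 'b'
  Position 6: 'f'
  Position 5: 'a'
  Position 4: 'n'
  Position 3: 'j'
  Position 2: 'e'
  Position 1: 'j'
  Position 0: 'n'
Reversed: bfanjejn

bfanjejn


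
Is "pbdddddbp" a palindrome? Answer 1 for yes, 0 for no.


Input: pbdddddbp
Reversed: pbdddddbp
  Compare pos 0 ('p') with pos 8 ('p'): match
  Compare pos 1 ('b') with pos 7 ('b'): match
  Compare pos 2 ('d') with pos 6 ('d'): match
  Compare pos 3 ('d') with pos 5 ('d'): match
Result: palindrome

1


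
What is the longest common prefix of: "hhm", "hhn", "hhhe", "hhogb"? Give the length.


Words: hhm, hhn, hhhe, hhogb
  Position 0: all 'h' => match
  Position 1: all 'h' => match
  Position 2: ('m', 'n', 'h', 'o') => mismatch, stop
LCP = "hh" (length 2)

2


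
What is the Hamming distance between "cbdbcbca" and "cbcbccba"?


Comparing "cbdbcbca" and "cbcbccba" position by position:
  Position 0: 'c' vs 'c' => same
  Position 1: 'b' vs 'b' => same
  Position 2: 'd' vs 'c' => differ
  Position 3: 'b' vs 'b' => same
  Position 4: 'c' vs 'c' => same
  Position 5: 'b' vs 'c' => differ
  Position 6: 'c' vs 'b' => differ
  Position 7: 'a' vs 'a' => same
Total differences (Hamming distance): 3

3


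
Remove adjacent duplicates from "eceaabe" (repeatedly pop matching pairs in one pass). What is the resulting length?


Input: eceaabe
Stack-based adjacent duplicate removal:
  Read 'e': push. Stack: e
  Read 'c': push. Stack: ec
  Read 'e': push. Stack: ece
  Read 'a': push. Stack: ecea
  Read 'a': matches stack top 'a' => pop. Stack: ece
  Read 'b': push. Stack: eceb
  Read 'e': push. Stack: ecebe
Final stack: "ecebe" (length 5)

5


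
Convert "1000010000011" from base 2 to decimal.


Input: "1000010000011" in base 2
Positional expansion:
  Digit '1' (value 1) x 2^12 = 4096
  Digit '0' (value 0) x 2^11 = 0
  Digit '0' (value 0) x 2^10 = 0
  Digit '0' (value 0) x 2^9 = 0
  Digit '0' (value 0) x 2^8 = 0
  Digit '1' (value 1) x 2^7 = 128
  Digit '0' (value 0) x 2^6 = 0
  Digit '0' (value 0) x 2^5 = 0
  Digit '0' (value 0) x 2^4 = 0
  Digit '0' (value 0) x 2^3 = 0
  Digit '0' (value 0) x 2^2 = 0
  Digit '1' (value 1) x 2^1 = 2
  Digit '1' (value 1) x 2^0 = 1
Sum = 4227

4227


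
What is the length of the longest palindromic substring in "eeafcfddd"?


Input: "eeafcfddd"
Checking substrings for palindromes:
  [3:6] "fcf" (len 3) => palindrome
  [6:9] "ddd" (len 3) => palindrome
  [0:2] "ee" (len 2) => palindrome
  [6:8] "dd" (len 2) => palindrome
  [7:9] "dd" (len 2) => palindrome
Longest palindromic substring: "fcf" with length 3

3
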